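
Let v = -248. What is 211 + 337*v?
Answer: -83365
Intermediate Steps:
211 + 337*v = 211 + 337*(-248) = 211 - 83576 = -83365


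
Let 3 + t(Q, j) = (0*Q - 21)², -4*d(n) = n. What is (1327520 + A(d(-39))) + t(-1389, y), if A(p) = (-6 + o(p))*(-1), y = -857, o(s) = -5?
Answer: 1327969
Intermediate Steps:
d(n) = -n/4
t(Q, j) = 438 (t(Q, j) = -3 + (0*Q - 21)² = -3 + (0 - 21)² = -3 + (-21)² = -3 + 441 = 438)
A(p) = 11 (A(p) = (-6 - 5)*(-1) = -11*(-1) = 11)
(1327520 + A(d(-39))) + t(-1389, y) = (1327520 + 11) + 438 = 1327531 + 438 = 1327969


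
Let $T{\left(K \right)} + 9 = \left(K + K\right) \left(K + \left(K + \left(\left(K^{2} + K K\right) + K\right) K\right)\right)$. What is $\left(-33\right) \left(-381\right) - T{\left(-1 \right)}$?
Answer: $12576$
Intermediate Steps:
$T{\left(K \right)} = -9 + 2 K \left(2 K + K \left(K + 2 K^{2}\right)\right)$ ($T{\left(K \right)} = -9 + \left(K + K\right) \left(K + \left(K + \left(\left(K^{2} + K K\right) + K\right) K\right)\right) = -9 + 2 K \left(K + \left(K + \left(\left(K^{2} + K^{2}\right) + K\right) K\right)\right) = -9 + 2 K \left(K + \left(K + \left(2 K^{2} + K\right) K\right)\right) = -9 + 2 K \left(K + \left(K + \left(K + 2 K^{2}\right) K\right)\right) = -9 + 2 K \left(K + \left(K + K \left(K + 2 K^{2}\right)\right)\right) = -9 + 2 K \left(2 K + K \left(K + 2 K^{2}\right)\right)$)
$\left(-33\right) \left(-381\right) - T{\left(-1 \right)} = \left(-33\right) \left(-381\right) - \left(-9 + 2 \left(-1\right)^{3} + 4 \left(-1\right)^{2} + 4 \left(-1\right)^{4}\right) = 12573 - \left(-9 + 2 \left(-1\right) + 4 \cdot 1 + 4 \cdot 1\right) = 12573 - \left(-9 - 2 + 4 + 4\right) = 12573 - -3 = 12573 + 3 = 12576$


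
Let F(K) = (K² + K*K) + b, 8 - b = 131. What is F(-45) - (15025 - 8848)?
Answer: -2250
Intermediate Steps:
b = -123 (b = 8 - 1*131 = 8 - 131 = -123)
F(K) = -123 + 2*K² (F(K) = (K² + K*K) - 123 = (K² + K²) - 123 = 2*K² - 123 = -123 + 2*K²)
F(-45) - (15025 - 8848) = (-123 + 2*(-45)²) - (15025 - 8848) = (-123 + 2*2025) - 1*6177 = (-123 + 4050) - 6177 = 3927 - 6177 = -2250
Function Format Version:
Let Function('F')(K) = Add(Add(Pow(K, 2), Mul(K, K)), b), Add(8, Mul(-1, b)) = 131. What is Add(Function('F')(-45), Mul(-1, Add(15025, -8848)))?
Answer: -2250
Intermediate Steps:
b = -123 (b = Add(8, Mul(-1, 131)) = Add(8, -131) = -123)
Function('F')(K) = Add(-123, Mul(2, Pow(K, 2))) (Function('F')(K) = Add(Add(Pow(K, 2), Mul(K, K)), -123) = Add(Add(Pow(K, 2), Pow(K, 2)), -123) = Add(Mul(2, Pow(K, 2)), -123) = Add(-123, Mul(2, Pow(K, 2))))
Add(Function('F')(-45), Mul(-1, Add(15025, -8848))) = Add(Add(-123, Mul(2, Pow(-45, 2))), Mul(-1, Add(15025, -8848))) = Add(Add(-123, Mul(2, 2025)), Mul(-1, 6177)) = Add(Add(-123, 4050), -6177) = Add(3927, -6177) = -2250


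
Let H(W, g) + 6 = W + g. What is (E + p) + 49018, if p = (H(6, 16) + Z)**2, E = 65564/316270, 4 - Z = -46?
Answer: 8440330272/158135 ≈ 53374.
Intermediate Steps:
Z = 50 (Z = 4 - 1*(-46) = 4 + 46 = 50)
E = 32782/158135 (E = 65564*(1/316270) = 32782/158135 ≈ 0.20730)
H(W, g) = -6 + W + g (H(W, g) = -6 + (W + g) = -6 + W + g)
p = 4356 (p = ((-6 + 6 + 16) + 50)**2 = (16 + 50)**2 = 66**2 = 4356)
(E + p) + 49018 = (32782/158135 + 4356) + 49018 = 688868842/158135 + 49018 = 8440330272/158135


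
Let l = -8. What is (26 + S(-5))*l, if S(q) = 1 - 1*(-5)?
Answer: -256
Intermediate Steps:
S(q) = 6 (S(q) = 1 + 5 = 6)
(26 + S(-5))*l = (26 + 6)*(-8) = 32*(-8) = -256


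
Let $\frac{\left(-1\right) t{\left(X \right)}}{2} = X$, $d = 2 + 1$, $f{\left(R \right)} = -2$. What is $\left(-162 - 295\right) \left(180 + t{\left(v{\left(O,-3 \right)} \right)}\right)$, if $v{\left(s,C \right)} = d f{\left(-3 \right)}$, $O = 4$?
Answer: $-87744$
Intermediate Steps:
$d = 3$
$v{\left(s,C \right)} = -6$ ($v{\left(s,C \right)} = 3 \left(-2\right) = -6$)
$t{\left(X \right)} = - 2 X$
$\left(-162 - 295\right) \left(180 + t{\left(v{\left(O,-3 \right)} \right)}\right) = \left(-162 - 295\right) \left(180 - -12\right) = - 457 \left(180 + 12\right) = \left(-457\right) 192 = -87744$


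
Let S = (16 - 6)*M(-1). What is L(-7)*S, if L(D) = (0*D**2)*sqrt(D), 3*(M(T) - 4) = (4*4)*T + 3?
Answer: 0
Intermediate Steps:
M(T) = 5 + 16*T/3 (M(T) = 4 + ((4*4)*T + 3)/3 = 4 + (16*T + 3)/3 = 4 + (3 + 16*T)/3 = 4 + (1 + 16*T/3) = 5 + 16*T/3)
S = -10/3 (S = (16 - 6)*(5 + (16/3)*(-1)) = 10*(5 - 16/3) = 10*(-1/3) = -10/3 ≈ -3.3333)
L(D) = 0 (L(D) = 0*sqrt(D) = 0)
L(-7)*S = 0*(-10/3) = 0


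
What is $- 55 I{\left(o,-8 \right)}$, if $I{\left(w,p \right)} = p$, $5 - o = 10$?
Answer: $440$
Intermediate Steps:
$o = -5$ ($o = 5 - 10 = -5$)
$- 55 I{\left(o,-8 \right)} = \left(-55\right) \left(-8\right) = 440$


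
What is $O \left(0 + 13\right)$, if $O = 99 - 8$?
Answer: $1183$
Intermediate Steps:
$O = 91$
$O \left(0 + 13\right) = 91 \left(0 + 13\right) = 91 \cdot 13 = 1183$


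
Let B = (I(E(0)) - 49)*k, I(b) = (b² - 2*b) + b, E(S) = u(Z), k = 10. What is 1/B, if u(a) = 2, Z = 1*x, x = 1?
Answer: -1/470 ≈ -0.0021277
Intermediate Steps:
Z = 1 (Z = 1*1 = 1)
E(S) = 2
I(b) = b² - b
B = -470 (B = (2*(-1 + 2) - 49)*10 = (2*1 - 49)*10 = (2 - 49)*10 = -47*10 = -470)
1/B = 1/(-470) = -1/470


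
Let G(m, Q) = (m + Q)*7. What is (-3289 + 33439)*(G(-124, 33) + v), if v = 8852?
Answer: 247682250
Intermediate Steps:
G(m, Q) = 7*Q + 7*m (G(m, Q) = (Q + m)*7 = 7*Q + 7*m)
(-3289 + 33439)*(G(-124, 33) + v) = (-3289 + 33439)*((7*33 + 7*(-124)) + 8852) = 30150*((231 - 868) + 8852) = 30150*(-637 + 8852) = 30150*8215 = 247682250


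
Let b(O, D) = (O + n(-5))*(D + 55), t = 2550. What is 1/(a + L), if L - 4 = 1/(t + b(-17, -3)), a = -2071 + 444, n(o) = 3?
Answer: -1822/2957105 ≈ -0.00061614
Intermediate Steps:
a = -1627
b(O, D) = (3 + O)*(55 + D) (b(O, D) = (O + 3)*(D + 55) = (3 + O)*(55 + D))
L = 7289/1822 (L = 4 + 1/(2550 + (165 + 3*(-3) + 55*(-17) - 3*(-17))) = 4 + 1/(2550 + (165 - 9 - 935 + 51)) = 4 + 1/(2550 - 728) = 4 + 1/1822 = 7289/1822 ≈ 4.0005)
1/(a + L) = 1/(-1627 + 7289/1822) = 1/(-2957105/1822) = -1822/2957105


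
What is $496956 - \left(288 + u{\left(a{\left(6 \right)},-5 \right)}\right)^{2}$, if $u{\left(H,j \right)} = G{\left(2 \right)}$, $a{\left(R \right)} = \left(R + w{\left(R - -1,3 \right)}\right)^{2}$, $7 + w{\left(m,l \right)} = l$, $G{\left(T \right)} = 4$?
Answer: $411692$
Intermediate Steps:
$w{\left(m,l \right)} = -7 + l$
$a{\left(R \right)} = \left(-4 + R\right)^{2}$ ($a{\left(R \right)} = \left(R + \left(-7 + 3\right)\right)^{2} = \left(R - 4\right)^{2} = \left(-4 + R\right)^{2}$)
$u{\left(H,j \right)} = 4$
$496956 - \left(288 + u{\left(a{\left(6 \right)},-5 \right)}\right)^{2} = 496956 - \left(288 + 4\right)^{2} = 496956 - 292^{2} = 496956 - 85264 = 411692$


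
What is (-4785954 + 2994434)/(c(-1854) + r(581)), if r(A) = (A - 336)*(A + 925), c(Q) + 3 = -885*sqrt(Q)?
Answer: -220337253280/45862915413 - 528498400*I*sqrt(206)/15287638471 ≈ -4.8043 - 0.49618*I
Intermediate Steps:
c(Q) = -3 - 885*sqrt(Q)
r(A) = (-336 + A)*(925 + A)
(-4785954 + 2994434)/(c(-1854) + r(581)) = (-4785954 + 2994434)/((-3 - 2655*I*sqrt(206)) + (-310800 + 581**2 + 589*581)) = -1791520/((-3 - 2655*I*sqrt(206)) + (-310800 + 337561 + 342209)) = -1791520/((-3 - 2655*I*sqrt(206)) + 368970) = -1791520/(368967 - 2655*I*sqrt(206))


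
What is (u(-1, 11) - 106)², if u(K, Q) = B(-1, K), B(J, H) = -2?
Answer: 11664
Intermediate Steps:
u(K, Q) = -2
(u(-1, 11) - 106)² = (-2 - 106)² = (-108)² = 11664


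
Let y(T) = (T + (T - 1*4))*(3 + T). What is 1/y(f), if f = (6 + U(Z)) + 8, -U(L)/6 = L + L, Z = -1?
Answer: 1/1392 ≈ 0.00071839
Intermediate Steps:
U(L) = -12*L (U(L) = -6*(L + L) = -12*L)
f = 26 (f = (6 - 12*(-1)) + 8 = (6 + 12) + 8 = 18 + 8 = 26)
y(T) = (-4 + 2*T)*(3 + T) (y(T) = (T + (T - 4))*(3 + T) = (T + (-4 + T))*(3 + T) = (-4 + 2*T)*(3 + T))
1/y(f) = 1/(-12 + 2*26 + 2*26**2) = 1/(-12 + 52 + 2*676) = 1/(-12 + 52 + 1352) = 1/1392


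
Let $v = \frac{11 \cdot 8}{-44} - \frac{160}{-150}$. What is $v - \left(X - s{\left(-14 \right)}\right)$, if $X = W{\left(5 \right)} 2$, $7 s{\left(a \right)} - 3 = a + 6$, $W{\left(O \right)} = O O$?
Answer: $- \frac{5423}{105} \approx -51.648$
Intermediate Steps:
$W{\left(O \right)} = O^{2}$
$s{\left(a \right)} = \frac{9}{7} + \frac{a}{7}$ ($s{\left(a \right)} = \frac{3}{7} + \frac{a + 6}{7} = \frac{3}{7} + \frac{6 + a}{7} = \frac{3}{7} + \left(\frac{6}{7} + \frac{a}{7}\right) = \frac{9}{7} + \frac{a}{7}$)
$X = 50$ ($X = 5^{2} \cdot 2 = 25 \cdot 2 = 50$)
$v = - \frac{14}{15}$ ($v = 88 \left(- \frac{1}{44}\right) - - \frac{16}{15} = -2 + \frac{16}{15} = - \frac{14}{15} \approx -0.93333$)
$v - \left(X - s{\left(-14 \right)}\right) = - \frac{14}{15} + \left(\left(\frac{9}{7} + \frac{1}{7} \left(-14\right)\right) - 50\right) = - \frac{14}{15} + \left(\left(\frac{9}{7} - 2\right) - 50\right) = - \frac{14}{15} - \frac{355}{7} = - \frac{5423}{105}$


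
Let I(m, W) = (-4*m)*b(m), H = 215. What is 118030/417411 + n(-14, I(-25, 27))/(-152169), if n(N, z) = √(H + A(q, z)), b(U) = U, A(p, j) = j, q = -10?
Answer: 118030/417411 - I*√2285/152169 ≈ 0.28277 - 0.00031414*I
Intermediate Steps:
I(m, W) = -4*m² (I(m, W) = (-4*m)*m = -4*m²)
n(N, z) = √(215 + z)
118030/417411 + n(-14, I(-25, 27))/(-152169) = 118030/417411 + √(215 - 4*(-25)²)/(-152169) = 118030*(1/417411) + √(215 - 4*625)*(-1/152169) = 118030/417411 + √(215 - 2500)*(-1/152169) = 118030/417411 + √(-2285)*(-1/152169) = 118030/417411 + (I*√2285)*(-1/152169) = 118030/417411 - I*√2285/152169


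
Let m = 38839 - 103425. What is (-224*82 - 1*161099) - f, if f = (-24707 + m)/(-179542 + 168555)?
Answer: -1971893222/10987 ≈ -1.7948e+5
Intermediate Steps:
m = -64586
f = 89293/10987 (f = (-24707 - 64586)/(-179542 + 168555) = -89293/(-10987) = -89293*(-1/10987) = 89293/10987 ≈ 8.1272)
(-224*82 - 1*161099) - f = (-224*82 - 1*161099) - 1*89293/10987 = (-18368 - 161099) - 89293/10987 = -179467 - 89293/10987 = -1971893222/10987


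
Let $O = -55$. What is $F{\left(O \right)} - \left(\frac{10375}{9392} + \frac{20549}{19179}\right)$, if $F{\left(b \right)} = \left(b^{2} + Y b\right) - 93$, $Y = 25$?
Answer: $\frac{280069136243}{180129168} \approx 1554.8$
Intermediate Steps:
$F{\left(b \right)} = -93 + b^{2} + 25 b$ ($F{\left(b \right)} = \left(b^{2} + 25 b\right) - 93 = -93 + b^{2} + 25 b$)
$F{\left(O \right)} - \left(\frac{10375}{9392} + \frac{20549}{19179}\right) = \left(-93 + \left(-55\right)^{2} + 25 \left(-55\right)\right) - \left(\frac{10375}{9392} + \frac{20549}{19179}\right) = \left(-93 + 3025 - 1375\right) - \frac{391978333}{180129168} = 1557 - \frac{391978333}{180129168} = \frac{280069136243}{180129168}$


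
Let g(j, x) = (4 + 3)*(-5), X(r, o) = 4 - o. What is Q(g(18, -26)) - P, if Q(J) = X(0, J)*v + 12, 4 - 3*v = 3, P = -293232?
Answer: 293257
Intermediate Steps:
v = ⅓ (v = 4/3 - ⅓*3 = 4/3 - 1 = ⅓ ≈ 0.33333)
g(j, x) = -35 (g(j, x) = 7*(-5) = -35)
Q(J) = 40/3 - J/3 (Q(J) = (4 - J)*(⅓) + 12 = (4/3 - J/3) + 12 = 40/3 - J/3)
Q(g(18, -26)) - P = (40/3 - ⅓*(-35)) - 1*(-293232) = (40/3 + 35/3) + 293232 = 25 + 293232 = 293257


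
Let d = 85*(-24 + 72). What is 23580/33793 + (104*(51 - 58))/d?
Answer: 8950637/17234430 ≈ 0.51935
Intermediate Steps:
d = 4080 (d = 85*48 = 4080)
23580/33793 + (104*(51 - 58))/d = 23580/33793 + (104*(51 - 58))/4080 = 23580*(1/33793) + (104*(-7))*(1/4080) = 23580/33793 - 728*1/4080 = 23580/33793 - 91/510 = 8950637/17234430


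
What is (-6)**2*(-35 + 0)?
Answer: -1260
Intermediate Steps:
(-6)**2*(-35 + 0) = 36*(-35) = -1260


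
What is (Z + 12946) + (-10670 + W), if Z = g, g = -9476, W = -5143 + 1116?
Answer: -11227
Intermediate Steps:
W = -4027
Z = -9476
(Z + 12946) + (-10670 + W) = (-9476 + 12946) + (-10670 - 4027) = 3470 - 14697 = -11227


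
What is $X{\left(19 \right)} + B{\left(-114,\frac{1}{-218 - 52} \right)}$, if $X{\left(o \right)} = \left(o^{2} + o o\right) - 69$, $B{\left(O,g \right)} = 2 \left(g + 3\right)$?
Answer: $\frac{88964}{135} \approx 658.99$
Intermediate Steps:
$B{\left(O,g \right)} = 6 + 2 g$ ($B{\left(O,g \right)} = 2 \left(3 + g\right) = 6 + 2 g$)
$X{\left(o \right)} = -69 + 2 o^{2}$ ($X{\left(o \right)} = \left(o^{2} + o^{2}\right) - 69 = 2 o^{2} - 69 = -69 + 2 o^{2}$)
$X{\left(19 \right)} + B{\left(-114,\frac{1}{-218 - 52} \right)} = \left(-69 + 2 \cdot 19^{2}\right) + \left(6 + \frac{2}{-218 - 52}\right) = \left(-69 + 2 \cdot 361\right) + \left(6 + \frac{2}{-270}\right) = \left(-69 + 722\right) + \left(6 + 2 \left(- \frac{1}{270}\right)\right) = 653 + \left(6 - \frac{1}{135}\right) = 653 + \frac{809}{135} = \frac{88964}{135}$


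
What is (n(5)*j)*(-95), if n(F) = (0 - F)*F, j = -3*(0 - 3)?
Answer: 21375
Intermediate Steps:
j = 9 (j = -3*(-3) = 9)
n(F) = -F² (n(F) = (-F)*F = -F²)
(n(5)*j)*(-95) = (-1*5²*9)*(-95) = (-1*25*9)*(-95) = -25*9*(-95) = -225*(-95) = 21375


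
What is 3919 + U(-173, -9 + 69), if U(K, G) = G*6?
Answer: 4279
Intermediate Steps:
U(K, G) = 6*G
3919 + U(-173, -9 + 69) = 3919 + 6*(-9 + 69) = 3919 + 6*60 = 3919 + 360 = 4279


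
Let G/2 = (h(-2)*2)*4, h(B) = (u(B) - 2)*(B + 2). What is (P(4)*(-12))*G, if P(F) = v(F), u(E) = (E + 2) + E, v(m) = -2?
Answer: 0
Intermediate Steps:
u(E) = 2 + 2*E (u(E) = (2 + E) + E = 2 + 2*E)
h(B) = 2*B*(2 + B) (h(B) = ((2 + 2*B) - 2)*(B + 2) = (2*B)*(2 + B) = 2*B*(2 + B))
G = 0 (G = 2*(((2*(-2)*(2 - 2))*2)*4) = 2*(((2*(-2)*0)*2)*4) = 2*((0*2)*4) = 2*(0*4) = 2*0 = 0)
P(F) = -2
(P(4)*(-12))*G = -2*(-12)*0 = 24*0 = 0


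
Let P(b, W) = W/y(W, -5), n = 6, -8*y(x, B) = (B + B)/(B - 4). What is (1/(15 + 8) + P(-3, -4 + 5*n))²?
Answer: 463239529/13225 ≈ 35028.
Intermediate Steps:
y(x, B) = -B/(4*(-4 + B)) (y(x, B) = -(B + B)/(8*(B - 4)) = -2*B/(8*(-4 + B)) = -B/(4*(-4 + B)))
P(b, W) = -36*W/5 (P(b, W) = W/((-1*(-5)/(-16 + 4*(-5)))) = W/((-1*(-5)/(-16 - 20))) = W/((-1*(-5)/(-36))) = W/((-1*(-5)*(-1/36))) = W/(-5/36) = W*(-36/5) = -36*W/5)
(1/(15 + 8) + P(-3, -4 + 5*n))² = (1/(15 + 8) - 36*(-4 + 5*6)/5)² = (1/23 - 36*(-4 + 30)/5)² = (1/23 - 36/5*26)² = (1/23 - 936/5)² = (-21523/115)² = 463239529/13225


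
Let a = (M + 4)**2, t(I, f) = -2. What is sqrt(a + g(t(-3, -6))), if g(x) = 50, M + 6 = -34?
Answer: sqrt(1346) ≈ 36.688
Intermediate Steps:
M = -40 (M = -6 - 34 = -40)
a = 1296 (a = (-40 + 4)**2 = (-36)**2 = 1296)
sqrt(a + g(t(-3, -6))) = sqrt(1296 + 50) = sqrt(1346)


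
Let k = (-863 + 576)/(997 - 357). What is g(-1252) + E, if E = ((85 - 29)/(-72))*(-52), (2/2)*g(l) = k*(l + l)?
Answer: 837599/720 ≈ 1163.3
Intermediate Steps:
k = -287/640 ≈ -0.44844
g(l) = -287*l/320 (g(l) = -287*(l + l)/640 = -287*l/320)
E = 364/9 (E = (56*(-1/72))*(-52) = -7/9*(-52) = 364/9 ≈ 40.444)
g(-1252) + E = -287/320*(-1252) + 364/9 = 89831/80 + 364/9 = 837599/720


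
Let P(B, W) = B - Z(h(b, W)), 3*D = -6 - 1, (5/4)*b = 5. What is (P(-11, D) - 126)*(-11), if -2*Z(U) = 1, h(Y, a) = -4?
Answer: 3003/2 ≈ 1501.5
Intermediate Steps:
b = 4 (b = (⅘)*5 = 4)
Z(U) = -½ (Z(U) = -½*1 = -½)
D = -7/3 (D = (-6 - 1)/3 = (⅓)*(-7) = -7/3 ≈ -2.3333)
P(B, W) = ½ + B (P(B, W) = B - 1*(-½) = B + ½ = ½ + B)
(P(-11, D) - 126)*(-11) = ((½ - 11) - 126)*(-11) = (-21/2 - 126)*(-11) = -273/2*(-11) = 3003/2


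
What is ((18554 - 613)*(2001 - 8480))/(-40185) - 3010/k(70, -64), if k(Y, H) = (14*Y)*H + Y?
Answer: 1095118888/378585 ≈ 2892.7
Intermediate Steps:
k(Y, H) = Y + 14*H*Y (k(Y, H) = 14*H*Y + Y = Y + 14*H*Y)
((18554 - 613)*(2001 - 8480))/(-40185) - 3010/k(70, -64) = ((18554 - 613)*(2001 - 8480))/(-40185) - 3010*1/(70*(1 + 14*(-64))) = (17941*(-6479))*(-1/40185) - 3010*1/(70*(1 - 896)) = -116239739*(-1/40185) - 3010/(70*(-895)) = 6117881/2115 - 3010/(-62650) = 6117881/2115 - 3010*(-1/62650) = 6117881/2115 + 43/895 = 1095118888/378585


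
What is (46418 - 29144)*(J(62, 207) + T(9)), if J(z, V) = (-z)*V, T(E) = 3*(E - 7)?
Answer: -221590872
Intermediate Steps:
T(E) = -21 + 3*E (T(E) = 3*(-7 + E) = -21 + 3*E)
J(z, V) = -V*z
(46418 - 29144)*(J(62, 207) + T(9)) = (46418 - 29144)*(-1*207*62 + (-21 + 3*9)) = 17274*(-12834 + (-21 + 27)) = 17274*(-12834 + 6) = 17274*(-12828) = -221590872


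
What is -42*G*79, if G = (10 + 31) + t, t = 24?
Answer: -215670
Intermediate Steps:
G = 65 (G = (10 + 31) + 24 = 41 + 24 = 65)
-42*G*79 = -42*65*79 = -2730*79 = -215670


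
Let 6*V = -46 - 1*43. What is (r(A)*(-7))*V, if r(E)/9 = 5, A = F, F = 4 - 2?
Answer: 9345/2 ≈ 4672.5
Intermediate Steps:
F = 2
A = 2
r(E) = 45 (r(E) = 9*5 = 45)
V = -89/6 (V = (-46 - 1*43)/6 = (-46 - 43)/6 = (⅙)*(-89) = -89/6 ≈ -14.833)
(r(A)*(-7))*V = (45*(-7))*(-89/6) = -315*(-89/6) = 9345/2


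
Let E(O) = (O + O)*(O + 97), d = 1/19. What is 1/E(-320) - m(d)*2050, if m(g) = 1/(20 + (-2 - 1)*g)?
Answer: -5558943623/53805440 ≈ -103.32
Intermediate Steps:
d = 1/19 ≈ 0.052632
m(g) = 1/(20 - 3*g)
E(O) = 2*O*(97 + O) (E(O) = (2*O)*(97 + O) = 2*O*(97 + O))
1/E(-320) - m(d)*2050 = 1/(2*(-320)*(97 - 320)) - (-1/(-20 + 3*(1/19)))*2050 = 1/(2*(-320)*(-223)) - (-1/(-20 + 3/19))*2050 = 1/142720 - (-1/(-377/19))*2050 = 1/142720 - (-1*(-19/377))*2050 = 1/142720 - 19*2050/377 = 1/142720 - 1*38950/377 = 1/142720 - 38950/377 = -5558943623/53805440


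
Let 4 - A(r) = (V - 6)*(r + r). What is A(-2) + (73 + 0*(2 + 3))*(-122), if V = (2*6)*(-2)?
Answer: -9022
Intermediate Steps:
V = -24 (V = 12*(-2) = -24)
A(r) = 4 + 60*r (A(r) = 4 - (-24 - 6)*(r + r) = 4 - (-30)*2*r = 4 - (-60)*r = 4 + 60*r)
A(-2) + (73 + 0*(2 + 3))*(-122) = (4 + 60*(-2)) + (73 + 0*(2 + 3))*(-122) = (4 - 120) + (73 + 0*5)*(-122) = -116 + (73 + 0)*(-122) = -116 + 73*(-122) = -116 - 8906 = -9022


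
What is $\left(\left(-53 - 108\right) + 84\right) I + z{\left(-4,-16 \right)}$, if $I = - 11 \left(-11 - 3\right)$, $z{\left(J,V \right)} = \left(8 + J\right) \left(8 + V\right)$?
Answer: $-11890$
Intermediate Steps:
$I = 154$ ($I = \left(-11\right) \left(-14\right) = 154$)
$\left(\left(-53 - 108\right) + 84\right) I + z{\left(-4,-16 \right)} = \left(\left(-53 - 108\right) + 84\right) 154 + \left(64 + 8 \left(-4\right) + 8 \left(-16\right) - -64\right) = \left(-161 + 84\right) 154 + \left(64 - 32 - 128 + 64\right) = \left(-77\right) 154 - 32 = -11858 - 32 = -11890$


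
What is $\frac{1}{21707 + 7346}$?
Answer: $\frac{1}{29053} \approx 3.442 \cdot 10^{-5}$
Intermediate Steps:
$\frac{1}{21707 + 7346} = \frac{1}{29053}$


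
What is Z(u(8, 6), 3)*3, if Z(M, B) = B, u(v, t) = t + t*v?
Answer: 9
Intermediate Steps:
Z(u(8, 6), 3)*3 = 3*3 = 9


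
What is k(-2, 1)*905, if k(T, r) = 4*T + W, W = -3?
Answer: -9955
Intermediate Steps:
k(T, r) = -3 + 4*T (k(T, r) = 4*T - 3 = -3 + 4*T)
k(-2, 1)*905 = (-3 + 4*(-2))*905 = (-3 - 8)*905 = -11*905 = -9955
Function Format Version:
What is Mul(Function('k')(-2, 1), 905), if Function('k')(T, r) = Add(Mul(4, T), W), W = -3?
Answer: -9955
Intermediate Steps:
Function('k')(T, r) = Add(-3, Mul(4, T)) (Function('k')(T, r) = Add(Mul(4, T), -3) = Add(-3, Mul(4, T)))
Mul(Function('k')(-2, 1), 905) = Mul(Add(-3, Mul(4, -2)), 905) = Mul(Add(-3, -8), 905) = Mul(-11, 905) = -9955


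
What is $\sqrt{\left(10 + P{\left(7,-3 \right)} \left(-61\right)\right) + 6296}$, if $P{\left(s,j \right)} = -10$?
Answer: $2 \sqrt{1729} \approx 83.162$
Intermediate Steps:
$\sqrt{\left(10 + P{\left(7,-3 \right)} \left(-61\right)\right) + 6296} = \sqrt{\left(10 - -610\right) + 6296} = \sqrt{\left(10 + 610\right) + 6296} = \sqrt{620 + 6296} = \sqrt{6916} = 2 \sqrt{1729}$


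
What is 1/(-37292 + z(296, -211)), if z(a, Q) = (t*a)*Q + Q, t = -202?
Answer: 1/12578609 ≈ 7.9500e-8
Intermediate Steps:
z(a, Q) = Q - 202*Q*a (z(a, Q) = (-202*a)*Q + Q = -202*Q*a + Q = Q - 202*Q*a)
1/(-37292 + z(296, -211)) = 1/(-37292 - 211*(1 - 202*296)) = 1/(-37292 - 211*(1 - 59792)) = 1/(-37292 - 211*(-59791)) = 1/(-37292 + 12615901) = 1/12578609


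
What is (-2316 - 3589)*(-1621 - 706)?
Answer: 13740935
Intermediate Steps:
(-2316 - 3589)*(-1621 - 706) = -5905*(-2327) = 13740935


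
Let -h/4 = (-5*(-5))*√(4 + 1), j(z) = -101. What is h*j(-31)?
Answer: 10100*√5 ≈ 22584.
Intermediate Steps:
h = -100*√5 (h = -4*(-5*(-5))*√(4 + 1) = -100*√5 ≈ -223.61)
h*j(-31) = -100*√5*(-101) = 10100*√5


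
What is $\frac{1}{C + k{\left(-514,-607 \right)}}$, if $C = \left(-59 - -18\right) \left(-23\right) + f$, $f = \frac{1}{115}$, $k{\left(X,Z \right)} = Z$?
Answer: $\frac{115}{38641} \approx 0.0029761$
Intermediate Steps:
$f = \frac{1}{115} \approx 0.0086956$
$C = \frac{108446}{115}$ ($C = \left(-59 - -18\right) \left(-23\right) + \frac{1}{115} = \left(-59 + 18\right) \left(-23\right) + \frac{1}{115} = \left(-41\right) \left(-23\right) + \frac{1}{115} = 943 + \frac{1}{115} = \frac{108446}{115} \approx 943.01$)
$\frac{1}{C + k{\left(-514,-607 \right)}} = \frac{1}{\frac{108446}{115} - 607} = \frac{1}{\frac{38641}{115}} = \frac{115}{38641}$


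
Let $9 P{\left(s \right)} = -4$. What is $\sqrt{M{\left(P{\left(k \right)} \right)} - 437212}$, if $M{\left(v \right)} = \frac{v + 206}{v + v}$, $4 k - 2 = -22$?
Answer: $\frac{i \sqrt{1749773}}{2} \approx 661.39 i$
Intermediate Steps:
$k = -5$ ($k = \frac{1}{2} + \frac{1}{4} \left(-22\right) = \frac{1}{2} - \frac{11}{2} = -5$)
$P{\left(s \right)} = - \frac{4}{9}$ ($P{\left(s \right)} = \frac{1}{9} \left(-4\right) = - \frac{4}{9}$)
$M{\left(v \right)} = \frac{206 + v}{2 v}$
$\sqrt{M{\left(P{\left(k \right)} \right)} - 437212} = \sqrt{\frac{206 - \frac{4}{9}}{2 \left(- \frac{4}{9}\right)} - 437212} = \sqrt{\frac{1}{2} \left(- \frac{9}{4}\right) \frac{1850}{9} - 437212} = \sqrt{- \frac{925}{4} - 437212} = \sqrt{- \frac{1749773}{4}} = \frac{i \sqrt{1749773}}{2}$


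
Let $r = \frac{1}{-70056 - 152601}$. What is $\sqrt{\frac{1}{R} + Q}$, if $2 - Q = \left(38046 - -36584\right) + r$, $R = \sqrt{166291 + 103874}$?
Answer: $\frac{\sqrt{-30004760907452342604817875 + 1488193085363565 \sqrt{270165}}}{20051376135} \approx 273.18 i$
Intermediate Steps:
$r = - \frac{1}{222657}$ ($r = \frac{1}{-222657} = - \frac{1}{222657} \approx -4.4912 \cdot 10^{-6}$)
$R = \sqrt{270165} \approx 519.77$
$Q = - \frac{16616446595}{222657}$ ($Q = 2 - \left(\left(38046 - -36584\right) - \frac{1}{222657}\right) = 2 - \left(\left(38046 + 36584\right) - \frac{1}{222657}\right) = 2 - \left(74630 - \frac{1}{222657}\right) = 2 - \frac{16616891909}{222657} = - \frac{16616446595}{222657} \approx -74628.0$)
$\sqrt{\frac{1}{R} + Q} = \sqrt{\frac{1}{\sqrt{270165}} - \frac{16616446595}{222657}} = \sqrt{\frac{\sqrt{270165}}{270165} - \frac{16616446595}{222657}} = \sqrt{- \frac{16616446595}{222657} + \frac{\sqrt{270165}}{270165}}$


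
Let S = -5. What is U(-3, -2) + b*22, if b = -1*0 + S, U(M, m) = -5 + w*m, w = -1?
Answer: -113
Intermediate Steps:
U(M, m) = -5 - m
b = -5 (b = -1*0 - 5 = 0 - 5 = -5)
U(-3, -2) + b*22 = (-5 - 1*(-2)) - 5*22 = (-5 + 2) - 110 = -3 - 110 = -113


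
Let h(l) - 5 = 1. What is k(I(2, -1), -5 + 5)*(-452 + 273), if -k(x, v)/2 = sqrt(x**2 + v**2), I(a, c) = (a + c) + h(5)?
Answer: 2506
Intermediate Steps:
h(l) = 6 (h(l) = 5 + 1 = 6)
I(a, c) = 6 + a + c (I(a, c) = (a + c) + 6 = 6 + a + c)
k(x, v) = -2*sqrt(v**2 + x**2) (k(x, v) = -2*sqrt(x**2 + v**2) = -2*sqrt(v**2 + x**2))
k(I(2, -1), -5 + 5)*(-452 + 273) = (-2*sqrt((-5 + 5)**2 + (6 + 2 - 1)**2))*(-452 + 273) = -2*sqrt(0**2 + 7**2)*(-179) = -2*sqrt(0 + 49)*(-179) = -2*sqrt(49)*(-179) = -2*7*(-179) = -14*(-179) = 2506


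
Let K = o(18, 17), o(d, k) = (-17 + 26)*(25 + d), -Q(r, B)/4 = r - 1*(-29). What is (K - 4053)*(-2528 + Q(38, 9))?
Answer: 10250136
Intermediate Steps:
Q(r, B) = -116 - 4*r (Q(r, B) = -4*(r - 1*(-29)) = -4*(r + 29) = -4*(29 + r) = -116 - 4*r)
o(d, k) = 225 + 9*d (o(d, k) = 9*(25 + d) = 225 + 9*d)
K = 387 (K = 225 + 9*18 = 225 + 162 = 387)
(K - 4053)*(-2528 + Q(38, 9)) = (387 - 4053)*(-2528 + (-116 - 4*38)) = -3666*(-2528 + (-116 - 152)) = -3666*(-2528 - 268) = -3666*(-2796) = 10250136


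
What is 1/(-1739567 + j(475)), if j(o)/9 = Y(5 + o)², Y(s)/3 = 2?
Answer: -1/1739243 ≈ -5.7496e-7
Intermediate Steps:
Y(s) = 6 (Y(s) = 3*2 = 6)
j(o) = 324 (j(o) = 9*6² = 9*36 = 324)
1/(-1739567 + j(475)) = 1/(-1739567 + 324) = 1/(-1739243) = -1/1739243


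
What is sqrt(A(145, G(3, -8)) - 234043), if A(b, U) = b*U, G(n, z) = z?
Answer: I*sqrt(235203) ≈ 484.98*I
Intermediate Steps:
A(b, U) = U*b
sqrt(A(145, G(3, -8)) - 234043) = sqrt(-8*145 - 234043) = sqrt(-1160 - 234043) = sqrt(-235203) = I*sqrt(235203)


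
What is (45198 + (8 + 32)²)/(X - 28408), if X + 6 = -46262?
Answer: -23399/37338 ≈ -0.62668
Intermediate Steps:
X = -46268 (X = -6 - 46262 = -46268)
(45198 + (8 + 32)²)/(X - 28408) = (45198 + (8 + 32)²)/(-46268 - 28408) = (45198 + 40²)/(-74676) = (45198 + 1600)*(-1/74676) = 46798*(-1/74676) = -23399/37338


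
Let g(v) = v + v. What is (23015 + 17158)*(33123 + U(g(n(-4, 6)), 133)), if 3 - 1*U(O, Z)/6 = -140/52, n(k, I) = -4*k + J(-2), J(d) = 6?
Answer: 17316290439/13 ≈ 1.3320e+9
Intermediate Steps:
n(k, I) = 6 - 4*k (n(k, I) = -4*k + 6 = 6 - 4*k)
g(v) = 2*v
U(O, Z) = 444/13 (U(O, Z) = 18 - (-840)/52 = 18 - 6*(-35/13) = 18 + 210/13 = 444/13)
(23015 + 17158)*(33123 + U(g(n(-4, 6)), 133)) = (23015 + 17158)*(33123 + 444/13) = 40173*(431043/13) = 17316290439/13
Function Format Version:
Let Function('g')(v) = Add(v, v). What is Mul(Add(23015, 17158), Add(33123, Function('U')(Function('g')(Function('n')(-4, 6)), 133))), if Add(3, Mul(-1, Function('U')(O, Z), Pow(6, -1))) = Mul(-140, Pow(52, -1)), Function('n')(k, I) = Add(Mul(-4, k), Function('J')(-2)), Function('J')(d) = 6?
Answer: Rational(17316290439, 13) ≈ 1.3320e+9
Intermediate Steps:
Function('n')(k, I) = Add(6, Mul(-4, k)) (Function('n')(k, I) = Add(Mul(-4, k), 6) = Add(6, Mul(-4, k)))
Function('g')(v) = Mul(2, v)
Function('U')(O, Z) = Rational(444, 13) (Function('U')(O, Z) = Add(18, Mul(-6, Mul(-140, Pow(52, -1)))) = Add(18, Mul(-6, Mul(-140, Rational(1, 52)))) = Add(18, Mul(-6, Rational(-35, 13))) = Add(18, Rational(210, 13)) = Rational(444, 13))
Mul(Add(23015, 17158), Add(33123, Function('U')(Function('g')(Function('n')(-4, 6)), 133))) = Mul(Add(23015, 17158), Add(33123, Rational(444, 13))) = Mul(40173, Rational(431043, 13)) = Rational(17316290439, 13)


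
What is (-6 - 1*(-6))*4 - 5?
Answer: -5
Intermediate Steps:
(-6 - 1*(-6))*4 - 5 = (-6 + 6)*4 - 5 = 0*4 - 5 = 0 - 5 = -5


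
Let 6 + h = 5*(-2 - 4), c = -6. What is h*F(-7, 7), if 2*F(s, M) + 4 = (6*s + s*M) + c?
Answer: 1818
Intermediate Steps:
h = -36 (h = -6 + 5*(-2 - 4) = -6 + 5*(-6) = -6 - 30 = -36)
F(s, M) = -5 + 3*s + M*s/2 (F(s, M) = -2 + ((6*s + s*M) - 6)/2 = -2 + ((6*s + M*s) - 6)/2 = -2 + (-6 + 6*s + M*s)/2 = -2 + (-3 + 3*s + M*s/2) = -5 + 3*s + M*s/2)
h*F(-7, 7) = -36*(-5 + 3*(-7) + (½)*7*(-7)) = -36*(-5 - 21 - 49/2) = -36*(-101/2) = 1818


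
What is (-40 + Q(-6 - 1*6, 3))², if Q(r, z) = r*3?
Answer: 5776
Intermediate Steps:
Q(r, z) = 3*r
(-40 + Q(-6 - 1*6, 3))² = (-40 + 3*(-6 - 1*6))² = (-40 + 3*(-6 - 6))² = (-40 + 3*(-12))² = (-40 - 36)² = (-76)² = 5776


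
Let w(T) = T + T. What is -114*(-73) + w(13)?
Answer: 8348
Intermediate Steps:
w(T) = 2*T
-114*(-73) + w(13) = -114*(-73) + 2*13 = 8322 + 26 = 8348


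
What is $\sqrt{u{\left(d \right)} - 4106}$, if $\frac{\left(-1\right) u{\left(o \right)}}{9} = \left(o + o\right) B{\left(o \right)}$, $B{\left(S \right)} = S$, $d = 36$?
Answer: $i \sqrt{27434} \approx 165.63 i$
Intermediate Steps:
$u{\left(o \right)} = - 18 o^{2}$ ($u{\left(o \right)} = - 9 \left(o + o\right) o = - 9 \cdot 2 o o = - 9 \cdot 2 o^{2} = - 18 o^{2}$)
$\sqrt{u{\left(d \right)} - 4106} = \sqrt{- 18 \cdot 36^{2} - 4106} = \sqrt{\left(-18\right) 1296 - 4106} = \sqrt{-23328 - 4106} = \sqrt{-27434} = i \sqrt{27434}$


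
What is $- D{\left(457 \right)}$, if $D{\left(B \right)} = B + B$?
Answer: $-914$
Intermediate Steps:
$D{\left(B \right)} = 2 B$
$- D{\left(457 \right)} = - 2 \cdot 457 = \left(-1\right) 914 = -914$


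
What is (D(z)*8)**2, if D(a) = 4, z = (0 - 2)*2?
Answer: 1024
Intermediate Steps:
z = -4 (z = -2*2 = -4)
(D(z)*8)**2 = (4*8)**2 = 32**2 = 1024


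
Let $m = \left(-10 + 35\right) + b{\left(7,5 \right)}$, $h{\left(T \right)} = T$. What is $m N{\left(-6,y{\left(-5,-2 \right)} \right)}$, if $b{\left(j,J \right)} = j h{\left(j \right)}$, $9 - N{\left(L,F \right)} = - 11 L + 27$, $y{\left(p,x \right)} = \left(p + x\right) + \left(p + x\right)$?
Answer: $-6216$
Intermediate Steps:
$y{\left(p,x \right)} = 2 p + 2 x$
$N{\left(L,F \right)} = -18 + 11 L$ ($N{\left(L,F \right)} = 9 - \left(- 11 L + 27\right) = 9 - \left(27 - 11 L\right) = 9 + \left(-27 + 11 L\right) = -18 + 11 L$)
$b{\left(j,J \right)} = j^{2}$ ($b{\left(j,J \right)} = j j = j^{2}$)
$m = 74$ ($m = \left(-10 + 35\right) + 7^{2} = 25 + 49 = 74$)
$m N{\left(-6,y{\left(-5,-2 \right)} \right)} = 74 \left(-18 + 11 \left(-6\right)\right) = 74 \left(-18 - 66\right) = 74 \left(-84\right) = -6216$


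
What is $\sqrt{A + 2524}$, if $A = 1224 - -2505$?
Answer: $13 \sqrt{37} \approx 79.076$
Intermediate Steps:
$A = 3729$ ($A = 1224 + 2505 = 3729$)
$\sqrt{A + 2524} = \sqrt{3729 + 2524} = \sqrt{6253} = 13 \sqrt{37}$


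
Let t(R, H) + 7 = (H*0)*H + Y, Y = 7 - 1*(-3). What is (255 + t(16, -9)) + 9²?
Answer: 339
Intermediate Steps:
Y = 10 (Y = 7 + 3 = 10)
t(R, H) = 3 (t(R, H) = -7 + ((H*0)*H + 10) = -7 + (0*H + 10) = -7 + (0 + 10) = -7 + 10 = 3)
(255 + t(16, -9)) + 9² = (255 + 3) + 9² = 258 + 81 = 339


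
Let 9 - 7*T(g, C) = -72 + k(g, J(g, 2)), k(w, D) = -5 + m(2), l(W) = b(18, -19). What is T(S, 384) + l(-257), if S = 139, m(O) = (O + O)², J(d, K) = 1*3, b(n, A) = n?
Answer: 28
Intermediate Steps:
l(W) = 18
J(d, K) = 3
m(O) = 4*O² (m(O) = (2*O)² = 4*O²)
k(w, D) = 11 (k(w, D) = -5 + 4*2² = -5 + 4*4 = -5 + 16 = 11)
T(g, C) = 10 (T(g, C) = 9/7 - (-72 + 11)/7 = 9/7 - ⅐*(-61) = 9/7 + 61/7 = 10)
T(S, 384) + l(-257) = 10 + 18 = 28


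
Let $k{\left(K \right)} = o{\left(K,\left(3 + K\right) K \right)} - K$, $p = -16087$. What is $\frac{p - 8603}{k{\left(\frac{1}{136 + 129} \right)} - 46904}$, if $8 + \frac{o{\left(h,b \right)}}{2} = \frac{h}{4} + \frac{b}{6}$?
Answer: $\frac{10403131500}{19769741203} \approx 0.52621$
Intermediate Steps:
$o{\left(h,b \right)} = -16 + \frac{h}{2} + \frac{b}{3}$ ($o{\left(h,b \right)} = -16 + 2 \left(\frac{h}{4} + \frac{b}{6}\right) = -16 + \left(\frac{h}{2} + \frac{b}{3}\right) = -16 + \frac{h}{2} + \frac{b}{3}$)
$k{\left(K \right)} = -16 - \frac{K}{2} + \frac{K \left(3 + K\right)}{3}$ ($k{\left(K \right)} = \left(-16 + \frac{K}{2} + \frac{\left(3 + K\right) K}{3}\right) - K = \left(-16 + \frac{K}{2} + \frac{K \left(3 + K\right)}{3}\right) - K = -16 - \frac{K}{2} + \frac{K \left(3 + K\right)}{3}$)
$\frac{p - 8603}{k{\left(\frac{1}{136 + 129} \right)} - 46904} = \frac{-16087 - 8603}{\left(-16 + \frac{1}{2 \left(136 + 129\right)} + \frac{\left(\frac{1}{136 + 129}\right)^{2}}{3}\right) - 46904} = - \frac{24690}{\left(-16 + \frac{1}{2 \cdot 265} + \frac{\left(\frac{1}{265}\right)^{2}}{3}\right) - 46904} = - \frac{24690}{\left(-16 + \frac{1}{2} \cdot \frac{1}{265} + \frac{1}{3 \cdot 70225}\right) - 46904} = - \frac{24690}{\left(-16 + \frac{1}{530} + \frac{1}{3} \cdot \frac{1}{70225}\right) - 46904} = - \frac{24690}{\left(-16 + \frac{1}{530} + \frac{1}{210675}\right) - 46904} = - \frac{24690}{- \frac{6740803}{421350} - 46904} = - \frac{24690}{- \frac{19769741203}{421350}} = \left(-24690\right) \left(- \frac{421350}{19769741203}\right) = \frac{10403131500}{19769741203}$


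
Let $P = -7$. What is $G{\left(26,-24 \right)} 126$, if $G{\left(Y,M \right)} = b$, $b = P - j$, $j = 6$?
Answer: $-1638$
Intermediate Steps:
$b = -13$ ($b = -7 - 6 = -13$)
$G{\left(Y,M \right)} = -13$
$G{\left(26,-24 \right)} 126 = \left(-13\right) 126 = -1638$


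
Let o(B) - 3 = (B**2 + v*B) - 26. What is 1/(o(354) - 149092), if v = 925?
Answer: 1/303651 ≈ 3.2933e-6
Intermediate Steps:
o(B) = -23 + B**2 + 925*B (o(B) = 3 + ((B**2 + 925*B) - 26) = 3 + (-26 + B**2 + 925*B) = -23 + B**2 + 925*B)
1/(o(354) - 149092) = 1/((-23 + 354**2 + 925*354) - 149092) = 1/((-23 + 125316 + 327450) - 149092) = 1/(452743 - 149092) = 1/303651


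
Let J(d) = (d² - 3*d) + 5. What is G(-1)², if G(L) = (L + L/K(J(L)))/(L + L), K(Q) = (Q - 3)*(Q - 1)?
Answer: 2401/9216 ≈ 0.26053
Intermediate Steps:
J(d) = 5 + d² - 3*d
K(Q) = (-1 + Q)*(-3 + Q) (K(Q) = (-3 + Q)*(-1 + Q) = (-1 + Q)*(-3 + Q))
G(L) = (L + L/(-17 + (5 + L² - 3*L)² - 4*L² + 12*L))/(2*L) (G(L) = (L + L/(3 + (5 + L² - 3*L)² - 4*(5 + L² - 3*L)))/(L + L) = (L + L/(3 + (5 + L² - 3*L)² + (-20 - 4*L² + 12*L)))/((2*L)) = (L + L/(-17 + (5 + L² - 3*L)² - 4*L² + 12*L))*(1/(2*L)) = (L + L/(-17 + (5 + L² - 3*L)² - 4*L² + 12*L))/(2*L))
G(-1)² = ((9 + (-1)⁴ - 18*(-1) - 6*(-1)³ + 15*(-1)²)/(2*(8 + (-1)⁴ - 18*(-1) - 6*(-1)³ + 15*(-1)²)))² = ((9 + 1 + 18 - 6*(-1) + 15*1)/(2*(8 + 1 + 18 - 6*(-1) + 15*1)))² = ((9 + 1 + 18 + 6 + 15)/(2*(8 + 1 + 18 + 6 + 15)))² = ((½)*49/48)² = ((½)*(1/48)*49)² = (49/96)² = 2401/9216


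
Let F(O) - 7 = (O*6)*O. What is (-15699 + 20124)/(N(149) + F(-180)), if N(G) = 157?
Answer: 4425/194564 ≈ 0.022743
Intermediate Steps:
F(O) = 7 + 6*O² (F(O) = 7 + (O*6)*O = 7 + (6*O)*O = 7 + 6*O²)
(-15699 + 20124)/(N(149) + F(-180)) = (-15699 + 20124)/(157 + (7 + 6*(-180)²)) = 4425/(157 + (7 + 6*32400)) = 4425/(157 + (7 + 194400)) = 4425/(157 + 194407) = 4425/194564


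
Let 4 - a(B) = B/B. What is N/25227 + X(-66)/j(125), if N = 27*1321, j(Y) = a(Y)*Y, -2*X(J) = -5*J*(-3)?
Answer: 191574/70075 ≈ 2.7338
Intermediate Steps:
X(J) = -15*J/2 (X(J) = -(-5*J)*(-3)/2 = -15*J/2)
a(B) = 3 (a(B) = 4 - B/B = 4 - 1*1 = 4 - 1 = 3)
j(Y) = 3*Y
N = 35667
N/25227 + X(-66)/j(125) = 35667/25227 + (-15/2*(-66))/((3*125)) = 35667*(1/25227) + 495/375 = 3963/2803 + 495*(1/375) = 3963/2803 + 33/25 = 191574/70075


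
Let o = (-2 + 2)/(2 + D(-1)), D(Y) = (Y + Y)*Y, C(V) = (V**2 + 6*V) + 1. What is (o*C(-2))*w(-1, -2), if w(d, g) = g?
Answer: 0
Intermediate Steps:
C(V) = 1 + V**2 + 6*V
D(Y) = 2*Y**2 (D(Y) = (2*Y)*Y = 2*Y**2)
o = 0 (o = (-2 + 2)/(2 + 2*(-1)**2) = 0/(2 + 2*1) = 0/(2 + 2) = 0/4 = 0*(1/4) = 0)
(o*C(-2))*w(-1, -2) = (0*(1 + (-2)**2 + 6*(-2)))*(-2) = (0*(1 + 4 - 12))*(-2) = (0*(-7))*(-2) = 0*(-2) = 0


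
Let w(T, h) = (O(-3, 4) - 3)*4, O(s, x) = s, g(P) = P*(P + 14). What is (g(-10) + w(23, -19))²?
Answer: 4096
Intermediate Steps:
g(P) = P*(14 + P)
w(T, h) = -24 (w(T, h) = (-3 - 3)*4 = -6*4 = -24)
(g(-10) + w(23, -19))² = (-10*(14 - 10) - 24)² = (-10*4 - 24)² = (-40 - 24)² = (-64)² = 4096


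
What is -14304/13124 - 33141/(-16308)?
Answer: 16806071/17835516 ≈ 0.94228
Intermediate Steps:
-14304/13124 - 33141/(-16308) = -14304*1/13124 - 33141*(-1/16308) = -3576/3281 + 11047/5436 = 16806071/17835516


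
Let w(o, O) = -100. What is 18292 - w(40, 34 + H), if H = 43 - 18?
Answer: 18392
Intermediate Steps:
H = 25
18292 - w(40, 34 + H) = 18292 - 1*(-100) = 18292 + 100 = 18392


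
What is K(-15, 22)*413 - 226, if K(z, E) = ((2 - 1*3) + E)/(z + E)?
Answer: 1013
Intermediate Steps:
K(z, E) = (-1 + E)/(E + z) (K(z, E) = ((2 - 3) + E)/(E + z) = (-1 + E)/(E + z))
K(-15, 22)*413 - 226 = ((-1 + 22)/(22 - 15))*413 - 226 = (21/7)*413 - 226 = ((⅐)*21)*413 - 226 = 3*413 - 226 = 1239 - 226 = 1013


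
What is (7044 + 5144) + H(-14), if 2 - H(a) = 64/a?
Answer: 85362/7 ≈ 12195.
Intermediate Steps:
H(a) = 2 - 64/a
(7044 + 5144) + H(-14) = (7044 + 5144) + (2 - 64/(-14)) = 12188 + (2 - 64*(-1/14)) = 12188 + (2 + 32/7) = 12188 + 46/7 = 85362/7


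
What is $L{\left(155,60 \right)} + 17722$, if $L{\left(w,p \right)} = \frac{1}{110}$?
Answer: $\frac{1949421}{110} \approx 17722.0$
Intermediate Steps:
$L{\left(w,p \right)} = \frac{1}{110}$
$L{\left(155,60 \right)} + 17722 = \frac{1}{110} + 17722 = \frac{1949421}{110}$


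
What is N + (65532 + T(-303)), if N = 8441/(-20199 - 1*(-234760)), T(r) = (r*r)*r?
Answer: -5954624527354/214561 ≈ -2.7753e+7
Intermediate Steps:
T(r) = r³ (T(r) = r²*r = r³)
N = 8441/214561 (N = 8441/(-20199 + 234760) = 8441/214561 ≈ 0.039341)
N + (65532 + T(-303)) = 8441/214561 + (65532 + (-303)³) = 8441/214561 + (65532 - 27818127) = 8441/214561 - 27752595 = -5954624527354/214561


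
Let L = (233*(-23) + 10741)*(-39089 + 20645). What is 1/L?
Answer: -1/99265608 ≈ -1.0074e-8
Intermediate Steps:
L = -99265608 (L = (-5359 + 10741)*(-18444) = 5382*(-18444) = -99265608)
1/L = 1/(-99265608) = -1/99265608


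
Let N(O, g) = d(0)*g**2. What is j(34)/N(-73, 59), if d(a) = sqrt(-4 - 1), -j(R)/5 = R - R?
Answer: 0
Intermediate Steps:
j(R) = 0 (j(R) = -5*(R - R) = -5*0 = 0)
d(a) = I*sqrt(5) (d(a) = sqrt(-5) = I*sqrt(5))
N(O, g) = I*sqrt(5)*g**2 (N(O, g) = (I*sqrt(5))*g**2 = I*sqrt(5)*g**2)
j(34)/N(-73, 59) = 0/((I*sqrt(5)*59**2)) = 0/((I*sqrt(5)*3481)) = 0/((3481*I*sqrt(5))) = 0*(-I*sqrt(5)/17405) = 0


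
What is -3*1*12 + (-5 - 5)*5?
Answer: -86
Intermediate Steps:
-3*1*12 + (-5 - 5)*5 = -3*12 - 10*5 = -36 - 50 = -86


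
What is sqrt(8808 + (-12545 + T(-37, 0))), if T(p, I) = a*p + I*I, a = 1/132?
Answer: I*sqrt(16279593)/66 ≈ 61.133*I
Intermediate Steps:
a = 1/132 ≈ 0.0075758
T(p, I) = I**2 + p/132 (T(p, I) = p/132 + I*I = p/132 + I**2 = I**2 + p/132)
sqrt(8808 + (-12545 + T(-37, 0))) = sqrt(8808 + (-12545 + (0**2 + (1/132)*(-37)))) = sqrt(8808 + (-12545 + (0 - 37/132))) = sqrt(8808 + (-12545 - 37/132)) = sqrt(8808 - 1655977/132) = sqrt(-493321/132) = I*sqrt(16279593)/66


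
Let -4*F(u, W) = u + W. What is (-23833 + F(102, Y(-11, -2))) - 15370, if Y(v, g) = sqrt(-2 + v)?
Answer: -78457/2 - I*sqrt(13)/4 ≈ -39229.0 - 0.90139*I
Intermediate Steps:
F(u, W) = -W/4 - u/4 (F(u, W) = -(u + W)/4 = -(W + u)/4 = -W/4 - u/4)
(-23833 + F(102, Y(-11, -2))) - 15370 = (-23833 + (-sqrt(-2 - 11)/4 - 1/4*102)) - 15370 = (-23833 + (-I*sqrt(13)/4 - 51/2)) - 15370 = (-23833 + (-51/2 - I*sqrt(13)/4)) - 15370 = (-47717/2 - I*sqrt(13)/4) - 15370 = -78457/2 - I*sqrt(13)/4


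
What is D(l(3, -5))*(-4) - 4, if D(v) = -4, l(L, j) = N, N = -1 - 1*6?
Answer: 12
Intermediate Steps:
N = -7 (N = -1 - 6 = -7)
l(L, j) = -7
D(l(3, -5))*(-4) - 4 = -4*(-4) - 4 = 16 - 4 = 12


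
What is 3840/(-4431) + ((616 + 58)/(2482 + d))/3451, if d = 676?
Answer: -996341053/1149766219 ≈ -0.86656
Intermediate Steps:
3840/(-4431) + ((616 + 58)/(2482 + d))/3451 = 3840/(-4431) + ((616 + 58)/(2482 + 676))/3451 = 3840*(-1/4431) + (674/3158)*(1/3451) = -1280/1477 + (674*(1/3158))*(1/3451) = -1280/1477 + (337/1579)*(1/3451) = -1280/1477 + 337/5449129 = -996341053/1149766219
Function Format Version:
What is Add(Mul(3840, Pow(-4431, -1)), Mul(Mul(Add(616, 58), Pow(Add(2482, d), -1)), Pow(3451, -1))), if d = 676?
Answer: Rational(-996341053, 1149766219) ≈ -0.86656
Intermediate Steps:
Add(Mul(3840, Pow(-4431, -1)), Mul(Mul(Add(616, 58), Pow(Add(2482, d), -1)), Pow(3451, -1))) = Add(Mul(3840, Pow(-4431, -1)), Mul(Mul(Add(616, 58), Pow(Add(2482, 676), -1)), Pow(3451, -1))) = Add(Mul(3840, Rational(-1, 4431)), Mul(Mul(674, Pow(3158, -1)), Rational(1, 3451))) = Add(Rational(-1280, 1477), Mul(Mul(674, Rational(1, 3158)), Rational(1, 3451))) = Add(Rational(-1280, 1477), Mul(Rational(337, 1579), Rational(1, 3451))) = Add(Rational(-1280, 1477), Rational(337, 5449129)) = Rational(-996341053, 1149766219)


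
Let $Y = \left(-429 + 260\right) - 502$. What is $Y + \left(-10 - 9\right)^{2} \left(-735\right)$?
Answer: $-266006$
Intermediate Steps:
$Y = -671$ ($Y = -169 - 502 = -671$)
$Y + \left(-10 - 9\right)^{2} \left(-735\right) = -671 + \left(-10 - 9\right)^{2} \left(-735\right) = -671 + \left(-19\right)^{2} \left(-735\right) = -671 + 361 \left(-735\right) = -671 - 265335 = -266006$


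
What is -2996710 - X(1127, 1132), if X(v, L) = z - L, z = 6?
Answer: -2995584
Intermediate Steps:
X(v, L) = 6 - L
-2996710 - X(1127, 1132) = -2996710 - (6 - 1*1132) = -2996710 - (6 - 1132) = -2996710 - 1*(-1126) = -2996710 + 1126 = -2995584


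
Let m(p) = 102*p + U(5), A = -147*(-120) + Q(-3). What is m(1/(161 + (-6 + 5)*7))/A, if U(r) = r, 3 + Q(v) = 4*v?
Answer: 436/1357125 ≈ 0.00032127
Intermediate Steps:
Q(v) = -3 + 4*v
A = 17625 (A = -147*(-120) + (-3 + 4*(-3)) = 17640 + (-3 - 12) = 17640 - 15 = 17625)
m(p) = 5 + 102*p (m(p) = 102*p + 5 = 5 + 102*p)
m(1/(161 + (-6 + 5)*7))/A = (5 + 102/(161 + (-6 + 5)*7))/17625 = (5 + 102/(161 - 1*7))*(1/17625) = (5 + 102/(161 - 7))*(1/17625) = (5 + 102/154)*(1/17625) = (5 + 102*(1/154))*(1/17625) = (5 + 51/77)*(1/17625) = (436/77)*(1/17625) = 436/1357125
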